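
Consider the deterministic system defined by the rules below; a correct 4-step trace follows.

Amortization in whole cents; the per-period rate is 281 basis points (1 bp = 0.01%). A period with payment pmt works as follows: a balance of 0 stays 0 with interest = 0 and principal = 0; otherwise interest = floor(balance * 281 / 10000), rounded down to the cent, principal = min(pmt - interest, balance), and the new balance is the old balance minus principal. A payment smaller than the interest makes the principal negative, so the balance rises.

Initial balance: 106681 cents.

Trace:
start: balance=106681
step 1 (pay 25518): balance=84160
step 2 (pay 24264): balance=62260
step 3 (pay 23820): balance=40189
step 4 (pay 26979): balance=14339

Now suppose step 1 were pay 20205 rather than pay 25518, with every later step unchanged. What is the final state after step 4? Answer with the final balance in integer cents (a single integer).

20114

(re-executing from step 1 with the substitution; state before step 1: balance=106681)
step 1 (pay 20205): balance=89473
step 2 (pay 24264): balance=67723
step 3 (pay 23820): balance=45806
step 4 (pay 26979): balance=20114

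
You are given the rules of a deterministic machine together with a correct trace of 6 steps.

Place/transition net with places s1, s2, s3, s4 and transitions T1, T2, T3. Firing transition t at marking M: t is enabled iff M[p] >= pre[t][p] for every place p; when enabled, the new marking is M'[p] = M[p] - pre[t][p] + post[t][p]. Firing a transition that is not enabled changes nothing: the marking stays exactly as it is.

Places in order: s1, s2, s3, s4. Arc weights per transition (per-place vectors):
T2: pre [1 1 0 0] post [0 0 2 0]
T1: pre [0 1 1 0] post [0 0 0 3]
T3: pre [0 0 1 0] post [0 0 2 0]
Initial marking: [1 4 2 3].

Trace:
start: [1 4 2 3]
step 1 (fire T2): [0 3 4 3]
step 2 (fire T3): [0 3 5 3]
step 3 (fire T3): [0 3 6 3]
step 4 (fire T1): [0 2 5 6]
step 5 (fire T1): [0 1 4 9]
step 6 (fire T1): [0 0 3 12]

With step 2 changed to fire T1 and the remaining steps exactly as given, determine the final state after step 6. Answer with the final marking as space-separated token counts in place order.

(re-executing from step 2 with the substitution; state before step 2: [0 3 4 3])
step 2 (fire T1): [0 2 3 6]
step 3 (fire T3): [0 2 4 6]
step 4 (fire T1): [0 1 3 9]
step 5 (fire T1): [0 0 2 12]
step 6 (fire T1): [0 0 2 12]

0 0 2 12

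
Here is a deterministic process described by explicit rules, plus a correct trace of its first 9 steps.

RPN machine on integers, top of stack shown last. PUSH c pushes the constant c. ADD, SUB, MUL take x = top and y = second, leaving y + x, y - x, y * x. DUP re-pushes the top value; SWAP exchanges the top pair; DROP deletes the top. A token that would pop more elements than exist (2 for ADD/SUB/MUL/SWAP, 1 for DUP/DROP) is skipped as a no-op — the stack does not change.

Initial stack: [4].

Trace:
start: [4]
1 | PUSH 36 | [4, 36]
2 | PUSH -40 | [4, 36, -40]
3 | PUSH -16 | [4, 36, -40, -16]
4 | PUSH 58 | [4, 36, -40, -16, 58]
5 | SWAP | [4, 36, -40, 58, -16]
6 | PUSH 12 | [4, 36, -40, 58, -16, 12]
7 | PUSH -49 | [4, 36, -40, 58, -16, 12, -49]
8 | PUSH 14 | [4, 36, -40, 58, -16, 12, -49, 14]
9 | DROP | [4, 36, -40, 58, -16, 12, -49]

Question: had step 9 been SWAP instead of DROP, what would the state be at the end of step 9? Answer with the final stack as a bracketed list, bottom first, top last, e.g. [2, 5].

(re-executing from step 9 with the substitution; state before step 9: [4, 36, -40, 58, -16, 12, -49, 14])
9 | SWAP | [4, 36, -40, 58, -16, 12, 14, -49]

[4, 36, -40, 58, -16, 12, 14, -49]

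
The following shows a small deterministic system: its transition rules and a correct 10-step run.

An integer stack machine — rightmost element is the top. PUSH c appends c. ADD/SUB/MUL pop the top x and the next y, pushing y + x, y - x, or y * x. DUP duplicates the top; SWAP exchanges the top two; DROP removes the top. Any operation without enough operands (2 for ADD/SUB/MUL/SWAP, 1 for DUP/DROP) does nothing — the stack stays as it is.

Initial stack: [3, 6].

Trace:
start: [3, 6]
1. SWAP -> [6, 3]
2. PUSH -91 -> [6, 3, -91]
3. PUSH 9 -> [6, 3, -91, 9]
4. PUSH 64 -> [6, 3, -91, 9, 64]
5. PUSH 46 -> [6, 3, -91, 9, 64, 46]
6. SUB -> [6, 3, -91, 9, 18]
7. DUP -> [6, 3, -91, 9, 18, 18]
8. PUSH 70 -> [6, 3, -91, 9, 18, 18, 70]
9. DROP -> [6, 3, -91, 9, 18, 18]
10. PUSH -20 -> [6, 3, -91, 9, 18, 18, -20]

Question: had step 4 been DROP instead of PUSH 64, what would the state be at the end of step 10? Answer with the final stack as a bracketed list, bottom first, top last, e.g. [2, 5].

[6, 3, -137, -137, -20]

(re-executing from step 4 with the substitution; state before step 4: [6, 3, -91, 9])
4. DROP -> [6, 3, -91]
5. PUSH 46 -> [6, 3, -91, 46]
6. SUB -> [6, 3, -137]
7. DUP -> [6, 3, -137, -137]
8. PUSH 70 -> [6, 3, -137, -137, 70]
9. DROP -> [6, 3, -137, -137]
10. PUSH -20 -> [6, 3, -137, -137, -20]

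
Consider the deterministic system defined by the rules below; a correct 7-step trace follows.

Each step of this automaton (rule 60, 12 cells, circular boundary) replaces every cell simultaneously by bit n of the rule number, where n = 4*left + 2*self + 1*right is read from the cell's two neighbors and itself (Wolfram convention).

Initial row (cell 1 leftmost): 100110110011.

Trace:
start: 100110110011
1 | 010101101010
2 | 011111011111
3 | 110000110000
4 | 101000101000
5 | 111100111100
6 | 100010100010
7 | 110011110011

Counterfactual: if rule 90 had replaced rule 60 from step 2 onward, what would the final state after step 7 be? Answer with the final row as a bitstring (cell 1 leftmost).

110011110011

(re-executing steps 2..7 under rule 90; state before step 2: 010101101010)
2 | 100001100001
3 | 110011110011
4 | 011110011110
5 | 110011110011
6 | 011110011110
7 | 110011110011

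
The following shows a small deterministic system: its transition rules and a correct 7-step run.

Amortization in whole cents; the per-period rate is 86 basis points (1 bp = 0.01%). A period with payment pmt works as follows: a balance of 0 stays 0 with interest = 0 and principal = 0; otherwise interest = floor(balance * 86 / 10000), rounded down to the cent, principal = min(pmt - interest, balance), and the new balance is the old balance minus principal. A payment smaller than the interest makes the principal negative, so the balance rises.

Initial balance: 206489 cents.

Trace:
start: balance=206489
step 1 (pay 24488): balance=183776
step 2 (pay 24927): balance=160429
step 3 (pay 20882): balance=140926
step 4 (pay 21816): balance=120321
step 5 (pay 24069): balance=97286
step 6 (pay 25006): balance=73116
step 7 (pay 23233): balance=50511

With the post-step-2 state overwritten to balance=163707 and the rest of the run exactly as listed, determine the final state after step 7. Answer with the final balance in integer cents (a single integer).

53933

state after step 2 := balance=163707
step 3 (pay 20882): balance=144232
step 4 (pay 21816): balance=123656
step 5 (pay 24069): balance=100650
step 6 (pay 25006): balance=76509
step 7 (pay 23233): balance=53933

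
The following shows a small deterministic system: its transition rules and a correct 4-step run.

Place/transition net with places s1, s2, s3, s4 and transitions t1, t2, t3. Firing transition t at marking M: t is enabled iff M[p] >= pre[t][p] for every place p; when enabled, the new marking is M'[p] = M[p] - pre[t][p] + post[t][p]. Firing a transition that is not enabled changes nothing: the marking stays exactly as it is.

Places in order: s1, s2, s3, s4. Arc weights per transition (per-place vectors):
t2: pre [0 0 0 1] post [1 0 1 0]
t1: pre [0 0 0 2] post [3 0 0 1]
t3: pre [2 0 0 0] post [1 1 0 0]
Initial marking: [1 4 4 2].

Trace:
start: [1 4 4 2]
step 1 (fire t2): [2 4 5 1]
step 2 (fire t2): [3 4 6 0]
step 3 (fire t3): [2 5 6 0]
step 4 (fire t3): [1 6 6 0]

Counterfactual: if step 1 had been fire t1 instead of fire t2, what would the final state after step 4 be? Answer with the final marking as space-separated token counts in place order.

(re-executing from step 1 with the substitution; state before step 1: [1 4 4 2])
step 1 (fire t1): [4 4 4 1]
step 2 (fire t2): [5 4 5 0]
step 3 (fire t3): [4 5 5 0]
step 4 (fire t3): [3 6 5 0]

3 6 5 0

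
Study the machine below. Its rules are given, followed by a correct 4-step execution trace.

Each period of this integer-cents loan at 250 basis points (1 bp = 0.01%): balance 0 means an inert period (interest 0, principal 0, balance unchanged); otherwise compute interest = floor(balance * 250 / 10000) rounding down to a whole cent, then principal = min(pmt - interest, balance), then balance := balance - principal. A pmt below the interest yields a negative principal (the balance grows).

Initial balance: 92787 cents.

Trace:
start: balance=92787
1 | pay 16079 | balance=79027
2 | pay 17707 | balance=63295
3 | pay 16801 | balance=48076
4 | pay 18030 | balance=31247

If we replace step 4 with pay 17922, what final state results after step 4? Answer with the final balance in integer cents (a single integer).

31355

(re-executing from step 4 with the substitution; state before step 4: balance=48076)
4 | pay 17922 | balance=31355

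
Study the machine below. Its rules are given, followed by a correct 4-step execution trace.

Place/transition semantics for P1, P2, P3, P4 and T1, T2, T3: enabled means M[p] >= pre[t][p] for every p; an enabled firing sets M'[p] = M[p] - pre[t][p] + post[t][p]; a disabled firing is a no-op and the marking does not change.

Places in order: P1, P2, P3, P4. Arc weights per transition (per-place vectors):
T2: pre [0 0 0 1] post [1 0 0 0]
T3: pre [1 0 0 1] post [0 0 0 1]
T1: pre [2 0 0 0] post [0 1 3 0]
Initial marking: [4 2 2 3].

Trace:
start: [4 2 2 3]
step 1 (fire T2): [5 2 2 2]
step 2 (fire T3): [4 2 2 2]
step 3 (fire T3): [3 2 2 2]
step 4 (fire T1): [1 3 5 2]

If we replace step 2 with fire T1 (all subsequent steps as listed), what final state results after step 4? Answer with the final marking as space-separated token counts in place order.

0 4 8 2

(re-executing from step 2 with the substitution; state before step 2: [5 2 2 2])
step 2 (fire T1): [3 3 5 2]
step 3 (fire T3): [2 3 5 2]
step 4 (fire T1): [0 4 8 2]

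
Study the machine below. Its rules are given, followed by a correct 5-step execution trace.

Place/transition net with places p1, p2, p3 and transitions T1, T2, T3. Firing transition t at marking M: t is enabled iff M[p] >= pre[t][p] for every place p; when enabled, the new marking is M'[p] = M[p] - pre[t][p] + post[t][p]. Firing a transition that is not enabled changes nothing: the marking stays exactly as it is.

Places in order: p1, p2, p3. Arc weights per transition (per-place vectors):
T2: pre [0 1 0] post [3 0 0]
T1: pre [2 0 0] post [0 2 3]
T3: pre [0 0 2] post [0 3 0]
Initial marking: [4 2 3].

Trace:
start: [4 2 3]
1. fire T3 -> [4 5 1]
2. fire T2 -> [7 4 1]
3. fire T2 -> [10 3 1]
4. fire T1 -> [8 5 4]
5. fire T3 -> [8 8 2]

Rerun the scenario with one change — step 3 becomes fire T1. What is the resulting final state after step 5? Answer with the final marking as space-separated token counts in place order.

(re-executing from step 3 with the substitution; state before step 3: [7 4 1])
3. fire T1 -> [5 6 4]
4. fire T1 -> [3 8 7]
5. fire T3 -> [3 11 5]

3 11 5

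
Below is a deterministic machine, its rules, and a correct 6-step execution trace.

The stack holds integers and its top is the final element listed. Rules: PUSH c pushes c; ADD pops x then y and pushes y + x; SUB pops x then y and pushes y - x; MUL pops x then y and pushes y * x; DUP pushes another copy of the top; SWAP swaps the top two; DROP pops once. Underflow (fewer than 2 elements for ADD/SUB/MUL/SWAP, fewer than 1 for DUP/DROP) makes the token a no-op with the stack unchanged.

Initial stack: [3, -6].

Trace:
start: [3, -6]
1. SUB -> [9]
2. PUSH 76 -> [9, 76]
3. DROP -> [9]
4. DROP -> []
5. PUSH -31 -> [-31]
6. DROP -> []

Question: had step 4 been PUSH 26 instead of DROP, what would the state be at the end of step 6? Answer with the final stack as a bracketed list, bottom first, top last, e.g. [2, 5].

[9, 26]

(re-executing from step 4 with the substitution; state before step 4: [9])
4. PUSH 26 -> [9, 26]
5. PUSH -31 -> [9, 26, -31]
6. DROP -> [9, 26]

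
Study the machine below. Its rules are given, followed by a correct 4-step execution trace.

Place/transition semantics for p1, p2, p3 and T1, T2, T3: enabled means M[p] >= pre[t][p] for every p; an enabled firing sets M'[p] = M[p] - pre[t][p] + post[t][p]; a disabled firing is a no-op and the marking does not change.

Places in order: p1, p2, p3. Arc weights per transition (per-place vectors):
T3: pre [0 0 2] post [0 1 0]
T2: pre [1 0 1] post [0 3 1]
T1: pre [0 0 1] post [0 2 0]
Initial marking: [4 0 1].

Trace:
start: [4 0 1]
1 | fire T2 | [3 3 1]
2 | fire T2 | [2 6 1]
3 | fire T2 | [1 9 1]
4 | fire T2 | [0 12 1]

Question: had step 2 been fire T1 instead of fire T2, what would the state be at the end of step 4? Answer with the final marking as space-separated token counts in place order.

3 5 0

(re-executing from step 2 with the substitution; state before step 2: [3 3 1])
2 | fire T1 | [3 5 0]
3 | fire T2 | [3 5 0]
4 | fire T2 | [3 5 0]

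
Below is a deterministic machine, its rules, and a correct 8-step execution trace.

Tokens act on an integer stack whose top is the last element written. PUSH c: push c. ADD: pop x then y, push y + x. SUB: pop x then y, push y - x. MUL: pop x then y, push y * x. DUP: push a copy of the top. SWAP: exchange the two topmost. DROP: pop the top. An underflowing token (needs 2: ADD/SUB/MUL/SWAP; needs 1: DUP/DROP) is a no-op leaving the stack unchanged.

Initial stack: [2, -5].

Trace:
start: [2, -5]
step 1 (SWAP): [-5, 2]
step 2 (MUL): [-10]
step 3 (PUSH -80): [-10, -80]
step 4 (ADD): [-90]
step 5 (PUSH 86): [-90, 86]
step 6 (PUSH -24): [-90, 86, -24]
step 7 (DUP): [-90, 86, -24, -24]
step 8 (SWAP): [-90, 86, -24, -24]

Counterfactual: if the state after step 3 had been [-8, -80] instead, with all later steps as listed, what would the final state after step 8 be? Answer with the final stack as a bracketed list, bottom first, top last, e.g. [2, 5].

[-88, 86, -24, -24]

state after step 3 := [-8, -80]
step 4 (ADD): [-88]
step 5 (PUSH 86): [-88, 86]
step 6 (PUSH -24): [-88, 86, -24]
step 7 (DUP): [-88, 86, -24, -24]
step 8 (SWAP): [-88, 86, -24, -24]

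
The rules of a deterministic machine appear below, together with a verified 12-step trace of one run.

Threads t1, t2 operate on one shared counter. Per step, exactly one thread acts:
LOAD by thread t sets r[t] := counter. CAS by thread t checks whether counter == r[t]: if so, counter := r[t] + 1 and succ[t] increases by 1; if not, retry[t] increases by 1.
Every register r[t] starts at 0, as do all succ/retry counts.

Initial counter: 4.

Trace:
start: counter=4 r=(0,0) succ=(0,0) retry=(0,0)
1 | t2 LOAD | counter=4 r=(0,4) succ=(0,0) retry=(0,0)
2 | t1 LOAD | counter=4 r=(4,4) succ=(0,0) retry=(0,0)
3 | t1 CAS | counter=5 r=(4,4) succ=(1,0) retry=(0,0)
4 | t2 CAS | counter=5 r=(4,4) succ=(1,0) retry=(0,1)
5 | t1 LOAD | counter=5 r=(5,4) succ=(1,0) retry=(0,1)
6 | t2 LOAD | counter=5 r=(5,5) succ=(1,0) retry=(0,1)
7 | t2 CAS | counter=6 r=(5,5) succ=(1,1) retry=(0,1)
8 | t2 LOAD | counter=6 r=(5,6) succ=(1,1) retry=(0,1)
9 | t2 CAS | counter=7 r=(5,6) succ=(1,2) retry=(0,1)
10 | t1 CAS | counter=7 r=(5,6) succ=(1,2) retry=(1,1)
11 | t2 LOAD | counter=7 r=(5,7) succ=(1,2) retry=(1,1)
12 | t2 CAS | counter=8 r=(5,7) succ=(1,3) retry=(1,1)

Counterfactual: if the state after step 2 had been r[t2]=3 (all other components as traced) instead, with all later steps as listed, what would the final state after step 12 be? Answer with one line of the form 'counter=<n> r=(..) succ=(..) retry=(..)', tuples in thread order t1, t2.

state after step 2 := counter=4 r=(4,3) succ=(0,0) retry=(0,0)
3 | t1 CAS | counter=5 r=(4,3) succ=(1,0) retry=(0,0)
4 | t2 CAS | counter=5 r=(4,3) succ=(1,0) retry=(0,1)
5 | t1 LOAD | counter=5 r=(5,3) succ=(1,0) retry=(0,1)
6 | t2 LOAD | counter=5 r=(5,5) succ=(1,0) retry=(0,1)
7 | t2 CAS | counter=6 r=(5,5) succ=(1,1) retry=(0,1)
8 | t2 LOAD | counter=6 r=(5,6) succ=(1,1) retry=(0,1)
9 | t2 CAS | counter=7 r=(5,6) succ=(1,2) retry=(0,1)
10 | t1 CAS | counter=7 r=(5,6) succ=(1,2) retry=(1,1)
11 | t2 LOAD | counter=7 r=(5,7) succ=(1,2) retry=(1,1)
12 | t2 CAS | counter=8 r=(5,7) succ=(1,3) retry=(1,1)

counter=8 r=(5,7) succ=(1,3) retry=(1,1)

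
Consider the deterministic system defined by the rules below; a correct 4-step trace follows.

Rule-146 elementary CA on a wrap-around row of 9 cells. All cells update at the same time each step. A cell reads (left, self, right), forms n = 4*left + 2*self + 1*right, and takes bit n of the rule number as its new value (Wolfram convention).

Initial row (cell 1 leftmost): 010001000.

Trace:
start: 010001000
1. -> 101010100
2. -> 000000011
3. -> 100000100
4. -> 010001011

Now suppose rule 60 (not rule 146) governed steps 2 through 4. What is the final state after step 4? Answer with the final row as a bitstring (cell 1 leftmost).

(re-executing steps 2..4 under rule 60; state before step 2: 101010100)
2. -> 111111110
3. -> 100000001
4. -> 010000001

010000001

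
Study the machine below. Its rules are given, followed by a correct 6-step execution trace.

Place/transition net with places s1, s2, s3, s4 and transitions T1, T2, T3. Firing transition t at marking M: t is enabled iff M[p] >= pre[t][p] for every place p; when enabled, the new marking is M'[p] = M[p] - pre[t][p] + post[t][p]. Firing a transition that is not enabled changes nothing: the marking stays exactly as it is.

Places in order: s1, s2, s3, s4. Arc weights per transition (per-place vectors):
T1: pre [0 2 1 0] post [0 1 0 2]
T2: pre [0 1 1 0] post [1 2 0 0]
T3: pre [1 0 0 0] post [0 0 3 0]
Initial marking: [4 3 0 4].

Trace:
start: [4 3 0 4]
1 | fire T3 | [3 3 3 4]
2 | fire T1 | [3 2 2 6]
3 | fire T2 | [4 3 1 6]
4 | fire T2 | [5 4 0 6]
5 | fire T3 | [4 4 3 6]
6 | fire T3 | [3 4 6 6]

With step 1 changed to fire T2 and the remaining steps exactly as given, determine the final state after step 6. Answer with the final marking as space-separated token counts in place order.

2 3 6 4

(re-executing from step 1 with the substitution; state before step 1: [4 3 0 4])
1 | fire T2 | [4 3 0 4]
2 | fire T1 | [4 3 0 4]
3 | fire T2 | [4 3 0 4]
4 | fire T2 | [4 3 0 4]
5 | fire T3 | [3 3 3 4]
6 | fire T3 | [2 3 6 4]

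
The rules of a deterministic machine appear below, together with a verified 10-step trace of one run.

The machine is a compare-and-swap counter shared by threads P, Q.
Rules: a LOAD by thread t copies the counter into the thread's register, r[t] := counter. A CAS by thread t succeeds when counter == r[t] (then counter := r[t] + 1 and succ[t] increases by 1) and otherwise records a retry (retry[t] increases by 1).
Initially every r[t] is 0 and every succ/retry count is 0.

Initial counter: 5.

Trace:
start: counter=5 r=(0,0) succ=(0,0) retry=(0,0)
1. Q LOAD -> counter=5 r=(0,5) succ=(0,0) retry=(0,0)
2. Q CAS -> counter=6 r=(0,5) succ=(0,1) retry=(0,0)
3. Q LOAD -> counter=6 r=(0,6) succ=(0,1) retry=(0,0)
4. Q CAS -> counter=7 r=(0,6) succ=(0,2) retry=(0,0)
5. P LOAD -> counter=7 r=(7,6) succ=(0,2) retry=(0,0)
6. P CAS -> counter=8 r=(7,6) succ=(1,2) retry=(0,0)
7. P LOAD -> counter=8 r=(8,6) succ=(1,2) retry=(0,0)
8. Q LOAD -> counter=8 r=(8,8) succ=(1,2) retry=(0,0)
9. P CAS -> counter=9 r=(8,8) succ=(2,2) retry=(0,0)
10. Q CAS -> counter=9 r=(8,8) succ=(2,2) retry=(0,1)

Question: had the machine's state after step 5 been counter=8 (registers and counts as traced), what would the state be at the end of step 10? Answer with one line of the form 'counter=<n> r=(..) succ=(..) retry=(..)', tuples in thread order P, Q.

counter=9 r=(8,8) succ=(1,2) retry=(1,1)

state after step 5 := counter=8 r=(7,6) succ=(0,2) retry=(0,0)
6. P CAS -> counter=8 r=(7,6) succ=(0,2) retry=(1,0)
7. P LOAD -> counter=8 r=(8,6) succ=(0,2) retry=(1,0)
8. Q LOAD -> counter=8 r=(8,8) succ=(0,2) retry=(1,0)
9. P CAS -> counter=9 r=(8,8) succ=(1,2) retry=(1,0)
10. Q CAS -> counter=9 r=(8,8) succ=(1,2) retry=(1,1)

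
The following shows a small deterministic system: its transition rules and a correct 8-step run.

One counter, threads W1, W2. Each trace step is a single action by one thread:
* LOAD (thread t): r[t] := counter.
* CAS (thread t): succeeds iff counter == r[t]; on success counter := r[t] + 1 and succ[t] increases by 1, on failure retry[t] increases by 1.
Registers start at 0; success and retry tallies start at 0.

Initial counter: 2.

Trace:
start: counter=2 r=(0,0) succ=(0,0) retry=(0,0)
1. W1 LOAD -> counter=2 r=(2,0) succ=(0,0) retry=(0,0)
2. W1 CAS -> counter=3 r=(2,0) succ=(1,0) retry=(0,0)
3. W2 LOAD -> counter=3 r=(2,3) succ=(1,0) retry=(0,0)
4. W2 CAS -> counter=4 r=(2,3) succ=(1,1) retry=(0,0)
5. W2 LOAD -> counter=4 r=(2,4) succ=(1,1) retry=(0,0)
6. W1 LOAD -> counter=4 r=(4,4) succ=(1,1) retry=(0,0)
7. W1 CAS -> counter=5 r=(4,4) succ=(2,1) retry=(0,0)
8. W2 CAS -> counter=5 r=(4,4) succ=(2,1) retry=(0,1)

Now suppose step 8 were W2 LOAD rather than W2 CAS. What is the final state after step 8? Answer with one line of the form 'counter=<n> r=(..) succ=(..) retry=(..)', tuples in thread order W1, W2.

(re-executing from step 8 with the substitution; state before step 8: counter=5 r=(4,4) succ=(2,1) retry=(0,0))
8. W2 LOAD -> counter=5 r=(4,5) succ=(2,1) retry=(0,0)

counter=5 r=(4,5) succ=(2,1) retry=(0,0)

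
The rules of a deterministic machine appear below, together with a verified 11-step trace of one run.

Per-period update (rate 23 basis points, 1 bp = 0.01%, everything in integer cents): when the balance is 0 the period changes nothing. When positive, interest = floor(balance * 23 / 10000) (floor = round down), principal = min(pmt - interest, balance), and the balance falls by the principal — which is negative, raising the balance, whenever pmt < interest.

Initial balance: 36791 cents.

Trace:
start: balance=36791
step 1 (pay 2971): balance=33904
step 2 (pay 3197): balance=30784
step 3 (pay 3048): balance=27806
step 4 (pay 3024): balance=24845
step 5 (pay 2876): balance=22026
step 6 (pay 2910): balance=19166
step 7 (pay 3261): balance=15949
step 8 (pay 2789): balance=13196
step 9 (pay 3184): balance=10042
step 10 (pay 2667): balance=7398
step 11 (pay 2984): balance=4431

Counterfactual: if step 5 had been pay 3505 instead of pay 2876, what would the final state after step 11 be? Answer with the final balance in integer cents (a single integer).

(re-executing from step 5 with the substitution; state before step 5: balance=24845)
step 5 (pay 3505): balance=21397
step 6 (pay 2910): balance=18536
step 7 (pay 3261): balance=15317
step 8 (pay 2789): balance=12563
step 9 (pay 3184): balance=9407
step 10 (pay 2667): balance=6761
step 11 (pay 2984): balance=3792

3792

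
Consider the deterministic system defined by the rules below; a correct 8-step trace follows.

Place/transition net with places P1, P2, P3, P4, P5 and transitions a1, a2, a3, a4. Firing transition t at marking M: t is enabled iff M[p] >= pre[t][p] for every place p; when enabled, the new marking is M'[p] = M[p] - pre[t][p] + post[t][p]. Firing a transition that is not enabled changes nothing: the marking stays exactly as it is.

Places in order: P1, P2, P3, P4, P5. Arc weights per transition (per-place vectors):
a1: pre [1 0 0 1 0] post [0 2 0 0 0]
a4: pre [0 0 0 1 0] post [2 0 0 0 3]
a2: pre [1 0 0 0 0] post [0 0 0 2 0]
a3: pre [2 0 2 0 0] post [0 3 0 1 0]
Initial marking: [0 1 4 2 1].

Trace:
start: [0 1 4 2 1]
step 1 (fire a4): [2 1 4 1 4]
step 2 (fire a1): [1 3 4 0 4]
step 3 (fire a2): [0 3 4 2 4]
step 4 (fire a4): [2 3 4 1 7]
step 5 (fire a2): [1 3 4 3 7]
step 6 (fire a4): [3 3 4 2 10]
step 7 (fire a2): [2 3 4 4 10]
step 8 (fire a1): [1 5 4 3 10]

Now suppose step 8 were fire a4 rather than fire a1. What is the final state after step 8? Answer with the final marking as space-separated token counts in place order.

4 3 4 3 13

(re-executing from step 8 with the substitution; state before step 8: [2 3 4 4 10])
step 8 (fire a4): [4 3 4 3 13]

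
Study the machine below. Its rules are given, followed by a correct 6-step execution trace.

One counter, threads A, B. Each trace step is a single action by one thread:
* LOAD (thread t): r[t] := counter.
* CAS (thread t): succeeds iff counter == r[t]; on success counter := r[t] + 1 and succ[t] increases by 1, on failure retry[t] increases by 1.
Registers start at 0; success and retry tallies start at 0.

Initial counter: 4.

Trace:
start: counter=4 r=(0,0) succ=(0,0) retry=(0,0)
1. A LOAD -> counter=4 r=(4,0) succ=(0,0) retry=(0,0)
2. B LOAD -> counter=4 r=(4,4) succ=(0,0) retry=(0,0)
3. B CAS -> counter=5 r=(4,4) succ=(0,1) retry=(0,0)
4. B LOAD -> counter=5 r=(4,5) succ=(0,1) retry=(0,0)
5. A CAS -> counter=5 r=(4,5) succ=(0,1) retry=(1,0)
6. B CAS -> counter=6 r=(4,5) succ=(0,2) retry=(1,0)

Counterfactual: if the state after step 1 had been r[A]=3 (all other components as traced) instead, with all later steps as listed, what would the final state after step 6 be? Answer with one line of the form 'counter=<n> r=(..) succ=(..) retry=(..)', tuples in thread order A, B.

state after step 1 := counter=4 r=(3,0) succ=(0,0) retry=(0,0)
2. B LOAD -> counter=4 r=(3,4) succ=(0,0) retry=(0,0)
3. B CAS -> counter=5 r=(3,4) succ=(0,1) retry=(0,0)
4. B LOAD -> counter=5 r=(3,5) succ=(0,1) retry=(0,0)
5. A CAS -> counter=5 r=(3,5) succ=(0,1) retry=(1,0)
6. B CAS -> counter=6 r=(3,5) succ=(0,2) retry=(1,0)

counter=6 r=(3,5) succ=(0,2) retry=(1,0)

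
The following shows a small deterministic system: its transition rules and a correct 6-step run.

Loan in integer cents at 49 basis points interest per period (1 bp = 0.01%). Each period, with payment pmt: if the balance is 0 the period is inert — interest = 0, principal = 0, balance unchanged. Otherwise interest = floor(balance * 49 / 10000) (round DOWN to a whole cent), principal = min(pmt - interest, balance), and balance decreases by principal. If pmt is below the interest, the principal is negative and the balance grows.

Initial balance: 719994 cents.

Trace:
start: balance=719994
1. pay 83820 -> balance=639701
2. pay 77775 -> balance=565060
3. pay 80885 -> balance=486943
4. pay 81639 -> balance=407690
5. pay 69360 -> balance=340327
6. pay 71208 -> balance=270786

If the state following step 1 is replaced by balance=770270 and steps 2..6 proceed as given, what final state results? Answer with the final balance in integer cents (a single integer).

404586

state after step 1 := balance=770270
2. pay 77775 -> balance=696269
3. pay 80885 -> balance=618795
4. pay 81639 -> balance=540188
5. pay 69360 -> balance=473474
6. pay 71208 -> balance=404586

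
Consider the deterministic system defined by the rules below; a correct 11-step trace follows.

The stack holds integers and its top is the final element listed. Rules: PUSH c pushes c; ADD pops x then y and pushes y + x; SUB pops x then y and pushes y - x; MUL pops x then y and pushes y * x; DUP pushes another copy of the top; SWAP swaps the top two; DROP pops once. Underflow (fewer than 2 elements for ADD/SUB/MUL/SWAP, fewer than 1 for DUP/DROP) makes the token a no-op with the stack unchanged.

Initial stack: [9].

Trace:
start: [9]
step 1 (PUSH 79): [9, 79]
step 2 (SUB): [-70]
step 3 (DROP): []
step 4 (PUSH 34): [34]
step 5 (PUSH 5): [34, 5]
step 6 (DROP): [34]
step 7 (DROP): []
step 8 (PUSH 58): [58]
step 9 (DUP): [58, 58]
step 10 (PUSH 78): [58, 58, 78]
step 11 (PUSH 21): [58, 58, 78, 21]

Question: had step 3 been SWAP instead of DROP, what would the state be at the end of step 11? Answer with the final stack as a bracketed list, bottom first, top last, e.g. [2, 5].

(re-executing from step 3 with the substitution; state before step 3: [-70])
step 3 (SWAP): [-70]
step 4 (PUSH 34): [-70, 34]
step 5 (PUSH 5): [-70, 34, 5]
step 6 (DROP): [-70, 34]
step 7 (DROP): [-70]
step 8 (PUSH 58): [-70, 58]
step 9 (DUP): [-70, 58, 58]
step 10 (PUSH 78): [-70, 58, 58, 78]
step 11 (PUSH 21): [-70, 58, 58, 78, 21]

[-70, 58, 58, 78, 21]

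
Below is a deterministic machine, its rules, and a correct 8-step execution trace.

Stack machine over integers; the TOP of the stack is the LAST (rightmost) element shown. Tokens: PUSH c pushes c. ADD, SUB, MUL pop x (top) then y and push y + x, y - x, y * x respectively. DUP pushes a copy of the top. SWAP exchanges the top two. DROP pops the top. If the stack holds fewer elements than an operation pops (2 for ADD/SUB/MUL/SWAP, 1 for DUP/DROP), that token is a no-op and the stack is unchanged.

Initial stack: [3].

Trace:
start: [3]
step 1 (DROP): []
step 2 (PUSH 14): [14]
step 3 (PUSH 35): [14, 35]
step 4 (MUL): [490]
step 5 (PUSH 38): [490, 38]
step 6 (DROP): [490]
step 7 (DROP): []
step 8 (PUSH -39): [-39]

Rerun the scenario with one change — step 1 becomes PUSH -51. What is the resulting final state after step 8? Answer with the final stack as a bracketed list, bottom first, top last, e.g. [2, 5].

[3, -51, -39]

(re-executing from step 1 with the substitution; state before step 1: [3])
step 1 (PUSH -51): [3, -51]
step 2 (PUSH 14): [3, -51, 14]
step 3 (PUSH 35): [3, -51, 14, 35]
step 4 (MUL): [3, -51, 490]
step 5 (PUSH 38): [3, -51, 490, 38]
step 6 (DROP): [3, -51, 490]
step 7 (DROP): [3, -51]
step 8 (PUSH -39): [3, -51, -39]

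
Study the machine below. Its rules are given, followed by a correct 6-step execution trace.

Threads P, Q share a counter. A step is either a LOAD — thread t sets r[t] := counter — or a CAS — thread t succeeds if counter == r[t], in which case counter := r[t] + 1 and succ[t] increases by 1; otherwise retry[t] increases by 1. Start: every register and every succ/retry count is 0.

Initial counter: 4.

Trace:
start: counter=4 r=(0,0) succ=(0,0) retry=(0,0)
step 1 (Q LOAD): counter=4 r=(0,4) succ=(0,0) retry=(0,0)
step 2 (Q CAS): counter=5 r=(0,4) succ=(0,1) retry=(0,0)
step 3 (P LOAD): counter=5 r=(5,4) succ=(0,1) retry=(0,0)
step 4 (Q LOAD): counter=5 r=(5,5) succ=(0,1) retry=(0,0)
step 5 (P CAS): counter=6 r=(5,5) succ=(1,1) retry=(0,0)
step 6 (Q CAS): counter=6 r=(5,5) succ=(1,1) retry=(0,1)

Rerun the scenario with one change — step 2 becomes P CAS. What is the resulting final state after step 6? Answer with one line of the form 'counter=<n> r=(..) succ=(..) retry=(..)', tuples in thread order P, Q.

(re-executing from step 2 with the substitution; state before step 2: counter=4 r=(0,4) succ=(0,0) retry=(0,0))
step 2 (P CAS): counter=4 r=(0,4) succ=(0,0) retry=(1,0)
step 3 (P LOAD): counter=4 r=(4,4) succ=(0,0) retry=(1,0)
step 4 (Q LOAD): counter=4 r=(4,4) succ=(0,0) retry=(1,0)
step 5 (P CAS): counter=5 r=(4,4) succ=(1,0) retry=(1,0)
step 6 (Q CAS): counter=5 r=(4,4) succ=(1,0) retry=(1,1)

counter=5 r=(4,4) succ=(1,0) retry=(1,1)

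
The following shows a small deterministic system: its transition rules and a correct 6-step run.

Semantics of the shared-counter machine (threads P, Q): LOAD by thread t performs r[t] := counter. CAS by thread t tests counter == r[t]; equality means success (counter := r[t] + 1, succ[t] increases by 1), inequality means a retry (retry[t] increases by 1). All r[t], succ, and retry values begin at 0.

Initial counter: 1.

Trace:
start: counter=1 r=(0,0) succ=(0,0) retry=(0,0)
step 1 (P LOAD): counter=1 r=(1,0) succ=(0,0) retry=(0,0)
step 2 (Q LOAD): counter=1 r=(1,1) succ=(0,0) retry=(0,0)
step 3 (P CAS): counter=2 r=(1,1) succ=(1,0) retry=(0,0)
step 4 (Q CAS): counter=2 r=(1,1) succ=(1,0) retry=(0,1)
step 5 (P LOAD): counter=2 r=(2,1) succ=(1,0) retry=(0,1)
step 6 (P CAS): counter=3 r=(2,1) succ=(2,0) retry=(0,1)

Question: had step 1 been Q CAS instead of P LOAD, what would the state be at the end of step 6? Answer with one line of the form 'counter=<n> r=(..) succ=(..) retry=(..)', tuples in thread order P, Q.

(re-executing from step 1 with the substitution; state before step 1: counter=1 r=(0,0) succ=(0,0) retry=(0,0))
step 1 (Q CAS): counter=1 r=(0,0) succ=(0,0) retry=(0,1)
step 2 (Q LOAD): counter=1 r=(0,1) succ=(0,0) retry=(0,1)
step 3 (P CAS): counter=1 r=(0,1) succ=(0,0) retry=(1,1)
step 4 (Q CAS): counter=2 r=(0,1) succ=(0,1) retry=(1,1)
step 5 (P LOAD): counter=2 r=(2,1) succ=(0,1) retry=(1,1)
step 6 (P CAS): counter=3 r=(2,1) succ=(1,1) retry=(1,1)

counter=3 r=(2,1) succ=(1,1) retry=(1,1)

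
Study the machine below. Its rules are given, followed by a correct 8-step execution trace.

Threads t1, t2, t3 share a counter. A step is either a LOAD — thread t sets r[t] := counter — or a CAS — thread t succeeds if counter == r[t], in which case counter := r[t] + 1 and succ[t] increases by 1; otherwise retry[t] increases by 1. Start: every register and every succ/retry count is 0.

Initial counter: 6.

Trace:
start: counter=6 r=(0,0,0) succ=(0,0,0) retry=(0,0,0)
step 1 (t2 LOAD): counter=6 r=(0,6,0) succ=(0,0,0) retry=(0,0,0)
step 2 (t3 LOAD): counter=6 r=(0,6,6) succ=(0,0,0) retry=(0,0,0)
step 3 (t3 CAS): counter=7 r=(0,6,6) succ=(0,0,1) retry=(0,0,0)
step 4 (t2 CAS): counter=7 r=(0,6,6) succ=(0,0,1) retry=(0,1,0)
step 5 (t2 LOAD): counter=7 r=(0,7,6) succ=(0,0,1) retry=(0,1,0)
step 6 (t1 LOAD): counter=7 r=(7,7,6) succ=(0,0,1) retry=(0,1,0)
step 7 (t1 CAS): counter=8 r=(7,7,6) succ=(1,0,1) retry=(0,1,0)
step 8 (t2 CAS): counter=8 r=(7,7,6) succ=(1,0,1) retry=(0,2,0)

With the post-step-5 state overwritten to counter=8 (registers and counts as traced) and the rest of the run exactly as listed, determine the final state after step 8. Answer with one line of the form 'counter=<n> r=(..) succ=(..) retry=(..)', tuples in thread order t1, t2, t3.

counter=9 r=(8,7,6) succ=(1,0,1) retry=(0,2,0)

state after step 5 := counter=8 r=(0,7,6) succ=(0,0,1) retry=(0,1,0)
step 6 (t1 LOAD): counter=8 r=(8,7,6) succ=(0,0,1) retry=(0,1,0)
step 7 (t1 CAS): counter=9 r=(8,7,6) succ=(1,0,1) retry=(0,1,0)
step 8 (t2 CAS): counter=9 r=(8,7,6) succ=(1,0,1) retry=(0,2,0)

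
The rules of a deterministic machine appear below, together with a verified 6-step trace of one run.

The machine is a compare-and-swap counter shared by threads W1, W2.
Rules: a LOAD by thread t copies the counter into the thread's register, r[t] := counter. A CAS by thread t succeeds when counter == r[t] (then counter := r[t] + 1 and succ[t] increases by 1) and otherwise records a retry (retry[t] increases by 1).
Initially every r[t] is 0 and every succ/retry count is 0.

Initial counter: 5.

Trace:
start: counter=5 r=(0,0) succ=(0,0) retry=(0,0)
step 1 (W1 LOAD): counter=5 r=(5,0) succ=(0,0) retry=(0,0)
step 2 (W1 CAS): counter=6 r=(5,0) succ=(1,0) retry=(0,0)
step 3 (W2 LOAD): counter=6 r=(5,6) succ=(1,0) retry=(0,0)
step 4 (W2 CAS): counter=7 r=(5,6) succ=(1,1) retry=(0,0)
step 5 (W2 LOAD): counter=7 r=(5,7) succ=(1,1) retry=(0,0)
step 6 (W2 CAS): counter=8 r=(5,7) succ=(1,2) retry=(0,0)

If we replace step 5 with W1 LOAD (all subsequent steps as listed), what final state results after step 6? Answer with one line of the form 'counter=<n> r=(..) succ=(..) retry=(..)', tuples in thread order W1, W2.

counter=7 r=(7,6) succ=(1,1) retry=(0,1)

(re-executing from step 5 with the substitution; state before step 5: counter=7 r=(5,6) succ=(1,1) retry=(0,0))
step 5 (W1 LOAD): counter=7 r=(7,6) succ=(1,1) retry=(0,0)
step 6 (W2 CAS): counter=7 r=(7,6) succ=(1,1) retry=(0,1)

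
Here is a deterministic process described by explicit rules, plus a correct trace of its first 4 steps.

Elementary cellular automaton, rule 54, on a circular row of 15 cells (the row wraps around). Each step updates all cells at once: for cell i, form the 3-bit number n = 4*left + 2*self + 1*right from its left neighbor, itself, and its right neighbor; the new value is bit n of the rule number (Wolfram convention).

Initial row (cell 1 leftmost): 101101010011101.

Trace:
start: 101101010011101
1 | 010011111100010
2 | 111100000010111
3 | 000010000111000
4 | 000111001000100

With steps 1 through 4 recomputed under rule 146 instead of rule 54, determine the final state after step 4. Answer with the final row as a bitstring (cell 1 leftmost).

(re-executing steps 1..4 under rule 146; state before step 1: 101101010011101)
1 | 000000001101000
2 | 000000010000100
3 | 000000101001010
4 | 000001000110001

000001000110001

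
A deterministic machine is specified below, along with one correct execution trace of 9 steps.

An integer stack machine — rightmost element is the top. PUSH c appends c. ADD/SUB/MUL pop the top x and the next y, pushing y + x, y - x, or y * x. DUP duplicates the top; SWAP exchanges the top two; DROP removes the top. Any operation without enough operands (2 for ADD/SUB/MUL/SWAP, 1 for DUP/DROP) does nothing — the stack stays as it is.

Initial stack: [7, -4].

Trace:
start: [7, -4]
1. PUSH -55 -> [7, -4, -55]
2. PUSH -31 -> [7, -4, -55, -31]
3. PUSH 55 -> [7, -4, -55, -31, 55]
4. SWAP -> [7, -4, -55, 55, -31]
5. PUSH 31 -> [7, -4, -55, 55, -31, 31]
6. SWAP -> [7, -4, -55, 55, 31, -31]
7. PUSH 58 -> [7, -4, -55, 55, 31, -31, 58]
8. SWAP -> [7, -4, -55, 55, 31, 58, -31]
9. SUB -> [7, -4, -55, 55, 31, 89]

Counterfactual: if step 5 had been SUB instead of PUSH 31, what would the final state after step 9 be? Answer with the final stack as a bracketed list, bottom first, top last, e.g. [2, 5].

[7, -4, 86, 113]

(re-executing from step 5 with the substitution; state before step 5: [7, -4, -55, 55, -31])
5. SUB -> [7, -4, -55, 86]
6. SWAP -> [7, -4, 86, -55]
7. PUSH 58 -> [7, -4, 86, -55, 58]
8. SWAP -> [7, -4, 86, 58, -55]
9. SUB -> [7, -4, 86, 113]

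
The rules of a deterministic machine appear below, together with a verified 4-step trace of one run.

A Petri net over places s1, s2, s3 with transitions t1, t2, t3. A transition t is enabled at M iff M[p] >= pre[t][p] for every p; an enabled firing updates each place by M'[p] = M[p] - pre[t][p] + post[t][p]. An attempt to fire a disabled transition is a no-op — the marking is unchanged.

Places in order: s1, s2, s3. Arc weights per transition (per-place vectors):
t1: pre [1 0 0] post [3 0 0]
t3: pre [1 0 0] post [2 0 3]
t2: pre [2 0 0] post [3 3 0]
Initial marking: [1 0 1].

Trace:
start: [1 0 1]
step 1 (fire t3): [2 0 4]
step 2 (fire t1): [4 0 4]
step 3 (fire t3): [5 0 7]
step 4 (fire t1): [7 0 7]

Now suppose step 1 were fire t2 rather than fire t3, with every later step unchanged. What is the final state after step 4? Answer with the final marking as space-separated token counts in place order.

(re-executing from step 1 with the substitution; state before step 1: [1 0 1])
step 1 (fire t2): [1 0 1]
step 2 (fire t1): [3 0 1]
step 3 (fire t3): [4 0 4]
step 4 (fire t1): [6 0 4]

6 0 4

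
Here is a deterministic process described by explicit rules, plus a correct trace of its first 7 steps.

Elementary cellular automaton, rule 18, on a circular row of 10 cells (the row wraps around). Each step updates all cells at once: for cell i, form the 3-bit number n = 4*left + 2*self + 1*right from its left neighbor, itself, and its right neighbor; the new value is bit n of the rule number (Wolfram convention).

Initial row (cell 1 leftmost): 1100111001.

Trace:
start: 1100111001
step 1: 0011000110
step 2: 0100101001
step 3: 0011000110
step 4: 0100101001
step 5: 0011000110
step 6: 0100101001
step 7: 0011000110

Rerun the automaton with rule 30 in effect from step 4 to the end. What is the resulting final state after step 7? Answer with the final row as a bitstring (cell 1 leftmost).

(re-executing steps 4..7 under rule 30; state before step 4: 0011000110)
step 4: 0110101101
step 5: 0100101001
step 6: 0111101111
step 7: 0100001000

0100001000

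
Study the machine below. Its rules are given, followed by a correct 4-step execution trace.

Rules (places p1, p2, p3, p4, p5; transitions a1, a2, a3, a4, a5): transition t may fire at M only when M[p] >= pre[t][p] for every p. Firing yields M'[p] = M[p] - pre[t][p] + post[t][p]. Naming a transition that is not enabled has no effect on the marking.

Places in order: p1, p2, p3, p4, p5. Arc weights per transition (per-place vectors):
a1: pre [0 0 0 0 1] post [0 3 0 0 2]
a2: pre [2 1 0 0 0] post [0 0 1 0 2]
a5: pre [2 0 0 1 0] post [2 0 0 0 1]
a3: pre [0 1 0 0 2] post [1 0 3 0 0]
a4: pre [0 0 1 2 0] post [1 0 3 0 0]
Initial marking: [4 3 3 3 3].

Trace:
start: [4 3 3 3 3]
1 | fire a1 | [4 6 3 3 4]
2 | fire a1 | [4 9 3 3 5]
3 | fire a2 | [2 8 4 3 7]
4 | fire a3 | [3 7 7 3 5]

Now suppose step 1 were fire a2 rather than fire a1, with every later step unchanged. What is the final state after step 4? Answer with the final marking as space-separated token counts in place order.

1 3 8 3 6

(re-executing from step 1 with the substitution; state before step 1: [4 3 3 3 3])
1 | fire a2 | [2 2 4 3 5]
2 | fire a1 | [2 5 4 3 6]
3 | fire a2 | [0 4 5 3 8]
4 | fire a3 | [1 3 8 3 6]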